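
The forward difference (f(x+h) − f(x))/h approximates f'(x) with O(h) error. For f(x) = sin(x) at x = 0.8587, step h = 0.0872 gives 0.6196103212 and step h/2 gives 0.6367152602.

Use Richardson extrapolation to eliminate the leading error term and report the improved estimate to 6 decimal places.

Order 1 gives 2^r = 2 and 2^r − 1 = 1.
2^1×A(h/2) = 1.2734305204; minus A(h) gives 0.6538201992.
Denominator 2 − 1 = 1.
(2×0.6367152602 − 0.6196103212)/(2 − 1) = 0.6538201992

0.653820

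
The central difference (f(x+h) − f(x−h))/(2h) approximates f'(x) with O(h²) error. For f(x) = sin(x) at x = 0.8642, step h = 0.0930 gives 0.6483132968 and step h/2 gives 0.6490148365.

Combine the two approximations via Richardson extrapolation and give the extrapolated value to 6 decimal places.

Error is O(h^2); halving h shrinks it by 2^2 = 4.
4 × 0.6490148365 = 2.5960593460; subtract 0.6483132968 → 1.9477460492
Divide by 2^2 − 1 = 3.
R = 1.9477460492/3 = 0.6492486831
Shift from A(h/2): +0.0002338466.

0.649249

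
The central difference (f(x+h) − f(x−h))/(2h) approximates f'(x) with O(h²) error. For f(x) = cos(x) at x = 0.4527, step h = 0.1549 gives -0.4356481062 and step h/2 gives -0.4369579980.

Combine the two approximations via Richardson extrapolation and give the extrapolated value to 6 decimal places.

Error is O(h^2); halving h shrinks it by 2^2 = 4.
Weighted: (-1.7478319920) − (-0.4356481062) = -1.3121838858
(4×(-0.4369579980) − (-0.4356481062))/(4 − 1) = -0.4373946286

-0.437395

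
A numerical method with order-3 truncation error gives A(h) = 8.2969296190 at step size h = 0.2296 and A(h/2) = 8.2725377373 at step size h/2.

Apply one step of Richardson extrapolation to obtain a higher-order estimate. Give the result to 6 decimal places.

Error is O(h^3); halving h shrinks it by 2^3 = 8.
8×8.2725377373 = 66.1803018984; 66.1803018984 − 8.2969296190 = 57.8833722794
57.8833722794 ÷ 7 = 8.2690531828
Gap between inputs: 2.439e-02; correction applied: −0.0034845545.

8.269053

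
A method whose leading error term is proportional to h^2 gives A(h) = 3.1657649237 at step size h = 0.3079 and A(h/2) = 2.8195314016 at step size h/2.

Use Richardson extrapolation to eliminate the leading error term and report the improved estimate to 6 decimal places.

2.704120

r = 2: numerator weight 4, denominator 3.
2^2 × A(h/2) = 11.2781256064; minus A(h) gives 8.1123606827.
(4 × 2.8195314016 − 3.1657649237)/(4 − 1) = 2.7041202276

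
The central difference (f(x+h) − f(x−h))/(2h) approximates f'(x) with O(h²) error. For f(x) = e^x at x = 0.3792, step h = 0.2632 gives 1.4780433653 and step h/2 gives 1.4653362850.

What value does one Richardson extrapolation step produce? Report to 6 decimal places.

1.461101

r = 2: numerator weight 4, denominator 3.
2^2·A(h/2) = 5.8613451400; minus A(h) gives 4.3833017747.
Denominator 4 − 1 = 3.
R = 4.3833017747/3 = 1.4611005916
Shift from A(h/2): −0.0042356934.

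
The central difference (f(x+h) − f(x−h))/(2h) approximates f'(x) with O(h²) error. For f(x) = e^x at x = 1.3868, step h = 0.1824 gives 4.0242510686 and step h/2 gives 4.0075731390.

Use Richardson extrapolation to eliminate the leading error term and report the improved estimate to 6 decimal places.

4.002014

r = 2, so 2^r = 4.
Weighted: 16.0302925560 − 4.0242510686 = 12.0060414874
12.0060414874 ÷ 3 = 4.0020138291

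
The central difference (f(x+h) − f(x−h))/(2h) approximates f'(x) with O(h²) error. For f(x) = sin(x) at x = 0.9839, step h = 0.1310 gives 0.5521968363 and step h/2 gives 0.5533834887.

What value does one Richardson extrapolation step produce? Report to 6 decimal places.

r = 2, so 2^r = 4.
4*0.5533834887 = 2.2135339548; subtract 0.5521968363 → 1.6613371185
R = 1.6613371185/3 = 0.5537790395
Gap between inputs: 1.187e-03; correction applied: +0.0003955508.

0.553779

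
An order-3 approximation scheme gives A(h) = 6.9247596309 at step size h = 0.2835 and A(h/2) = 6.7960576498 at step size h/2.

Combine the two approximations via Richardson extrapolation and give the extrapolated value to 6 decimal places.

r = 3: numerator weight 8, denominator 7.
Top: 8(6.7960576498) − (6.9247596309) = 47.4437015675
(8·6.7960576498 − 6.9247596309)/(8 − 1) = 6.7776716525
Shift from A(h/2): −0.0183859973.

6.777672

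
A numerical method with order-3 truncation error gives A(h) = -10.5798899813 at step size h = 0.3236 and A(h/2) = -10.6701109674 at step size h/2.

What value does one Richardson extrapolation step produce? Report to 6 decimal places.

Leading term ∝ h^3; use weight 8 = 2^3.
Top: 8(-10.6701109674) − (-10.5798899813) = -74.7809977579
Extrapolated: (-74.7809977579) / 7 = -10.6829996797
Correction |R − A(h/2)| = 1.289e-02; gap |A(h/2) − A(h)| = 9.022e-02.

-10.683000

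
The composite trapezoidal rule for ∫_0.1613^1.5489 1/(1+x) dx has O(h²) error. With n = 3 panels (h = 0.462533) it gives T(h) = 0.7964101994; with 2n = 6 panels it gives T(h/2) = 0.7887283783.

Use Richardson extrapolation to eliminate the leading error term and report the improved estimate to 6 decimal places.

0.786168

r = 2, so 2^r = 4.
Top: 4(0.7887283783) − (0.7964101994) = 2.3585033138
2.3585033138 ÷ 3 = 0.7861677713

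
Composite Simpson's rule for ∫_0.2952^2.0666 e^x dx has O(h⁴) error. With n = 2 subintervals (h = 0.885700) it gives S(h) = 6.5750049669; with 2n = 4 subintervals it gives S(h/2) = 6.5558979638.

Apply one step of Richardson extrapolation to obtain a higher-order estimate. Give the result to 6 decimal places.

With r = 4 the leading error scales as h^4, so the weight is 2^4 = 16.
16 × 6.5558979638 = 104.8943674208; subtract 6.5750049669 → 98.3193624539
Denominator 16 − 1 = 15.
R = 98.3193624539/15 = 6.5546241636
Shift from A(h/2): −0.0012738002.

6.554624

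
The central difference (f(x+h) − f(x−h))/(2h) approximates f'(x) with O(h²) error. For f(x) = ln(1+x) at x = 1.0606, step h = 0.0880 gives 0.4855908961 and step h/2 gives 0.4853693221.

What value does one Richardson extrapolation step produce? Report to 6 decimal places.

0.485295

r = 2, so 2^r = 4.
4×0.4853693221 = 1.9414772884; 1.9414772884 − 0.4855908961 = 1.4558863923
Denominator 4 − 1 = 3.
Extrapolated: 1.4558863923 / 3 = 0.4852954641
Correction |R − A(h/2)| = 7.386e-05; gap |A(h/2) − A(h)| = 2.216e-04.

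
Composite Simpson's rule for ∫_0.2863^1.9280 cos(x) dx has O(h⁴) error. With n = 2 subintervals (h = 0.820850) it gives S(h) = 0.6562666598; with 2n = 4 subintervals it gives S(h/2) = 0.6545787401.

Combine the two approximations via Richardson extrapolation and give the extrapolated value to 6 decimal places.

Method order is 4; weight 2^4 = 16.
Difference of the inputs: 0.6545787401 − 0.6562666598 = -0.0016879197
Correction (A(h/2) − A(h))/(16 − 1) = (-0.0016879197)/15 = -0.0001125280
R = A(h/2) + (A(h/2) − A(h))/15 = 0.6545787401 − 0.0001125280 = 0.6544662121

0.654466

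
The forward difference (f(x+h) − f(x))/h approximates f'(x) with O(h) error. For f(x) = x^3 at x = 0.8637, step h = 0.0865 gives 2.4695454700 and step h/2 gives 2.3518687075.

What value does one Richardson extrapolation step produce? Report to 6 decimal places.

Error is O(h^1); halving h shrinks it by 2^1 = 2.
2^1×A(h/2) = 4.7037374150; minus A(h) gives 2.2341919450.
Denominator 2 − 1 = 1.
So the Richardson estimate is 2.2341919450.

2.234192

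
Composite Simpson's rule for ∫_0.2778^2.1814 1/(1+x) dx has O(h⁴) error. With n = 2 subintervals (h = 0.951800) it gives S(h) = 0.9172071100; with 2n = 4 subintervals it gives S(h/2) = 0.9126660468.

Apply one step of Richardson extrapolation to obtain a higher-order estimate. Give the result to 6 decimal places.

0.912363

The method has order 4: 2^4 = 16.
16×0.9126660468 − 0.9172071100 = 13.6854496388
Denominator 16 − 1 = 15.
Result: 0.9123633093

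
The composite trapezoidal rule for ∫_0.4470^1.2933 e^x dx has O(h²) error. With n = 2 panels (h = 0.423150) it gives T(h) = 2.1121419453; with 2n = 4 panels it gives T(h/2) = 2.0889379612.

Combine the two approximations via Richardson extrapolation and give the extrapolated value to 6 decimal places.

With r = 2 the leading error scales as h^2, so the weight is 2^2 = 4.
Weighted: 8.3557518448 − 2.1121419453 = 6.2436098995
Extrapolated: 6.2436098995 / 3 = 2.0812032998
Shift from A(h/2): −0.0077346614.

2.081203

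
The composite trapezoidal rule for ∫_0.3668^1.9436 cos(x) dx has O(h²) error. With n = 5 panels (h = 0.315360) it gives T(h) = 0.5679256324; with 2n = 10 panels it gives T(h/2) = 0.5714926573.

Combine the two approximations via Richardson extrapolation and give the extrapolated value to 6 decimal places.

0.572682

With r = 2 the leading error scales as h^2, so the weight is 2^2 = 4.
Top: 4(0.5714926573) − (0.5679256324) = 1.7180449968
Divide by 2^2 − 1 = 3.
Extrapolated: 1.7180449968 / 3 = 0.5726816656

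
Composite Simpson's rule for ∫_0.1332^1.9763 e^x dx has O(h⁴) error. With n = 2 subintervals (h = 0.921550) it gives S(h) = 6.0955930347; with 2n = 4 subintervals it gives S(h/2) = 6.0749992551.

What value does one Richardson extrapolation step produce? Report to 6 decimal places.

r = 4: numerator weight 16, denominator 15.
Top: 16(6.0749992551) − (6.0955930347) = 91.1043950469
91.1043950469 ÷ 15 = 6.0736263365
Shift from A(h/2): −0.0013729186.

6.073626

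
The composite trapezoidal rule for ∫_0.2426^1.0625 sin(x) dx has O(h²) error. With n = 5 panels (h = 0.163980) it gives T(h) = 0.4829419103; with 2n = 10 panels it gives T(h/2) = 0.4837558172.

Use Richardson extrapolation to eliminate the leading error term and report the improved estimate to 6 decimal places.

0.484027

The method has order 2: 2^2 = 4.
2^2*A(h/2) = 1.9350232688; minus A(h) gives 1.4520813585.
Denominator 4 − 1 = 3.
Result: 0.4840271195
Gap between inputs: 8.139e-04; correction applied: +0.0002713023.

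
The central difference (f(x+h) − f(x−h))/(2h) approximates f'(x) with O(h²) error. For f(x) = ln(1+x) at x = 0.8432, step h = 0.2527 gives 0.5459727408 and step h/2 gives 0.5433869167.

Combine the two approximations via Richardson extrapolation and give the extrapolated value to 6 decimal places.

0.542525

Error is O(h^2); halving h shrinks it by 2^2 = 4.
4*0.5433869167 = 2.1735476668; 2.1735476668 − 0.5459727408 = 1.6275749260
1.6275749260 ÷ 3 = 0.5425249753
Gap between inputs: 2.586e-03; correction applied: −0.0008619414.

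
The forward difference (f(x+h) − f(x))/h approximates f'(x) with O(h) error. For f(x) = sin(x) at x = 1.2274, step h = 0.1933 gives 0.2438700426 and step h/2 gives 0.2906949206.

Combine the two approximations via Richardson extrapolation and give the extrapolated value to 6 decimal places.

0.337520

With r = 1 the leading error scales as h^1, so the weight is 2^1 = 2.
Top: 2(0.2906949206) − (0.2438700426) = 0.3375197986
Divide by 2^1 − 1 = 1.
0.3375197986 ÷ 1 = 0.3375197986
Shift from A(h/2): +0.0468248780.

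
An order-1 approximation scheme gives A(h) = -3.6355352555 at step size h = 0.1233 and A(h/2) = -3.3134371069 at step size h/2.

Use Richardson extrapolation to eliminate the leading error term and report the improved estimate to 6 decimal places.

Error is O(h^1); halving h shrinks it by 2^1 = 2.
2 × (-3.3134371069) − (-3.6355352555) = -2.9913389583
Divide by 2^1 − 1 = 1.
Result: -2.9913389583

-2.991339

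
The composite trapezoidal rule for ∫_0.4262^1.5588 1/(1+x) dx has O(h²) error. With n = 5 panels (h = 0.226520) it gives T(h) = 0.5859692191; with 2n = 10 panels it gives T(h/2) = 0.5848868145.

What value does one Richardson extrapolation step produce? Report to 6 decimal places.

0.584526

Method order is 2; weight 2^2 = 4.
Numerator 4 × A(h/2) − A(h) = 4 × 0.5848868145 − 0.5859692191 = 1.7535780389
Divide by 2^2 − 1 = 3.
Extrapolated: 1.7535780389 / 3 = 0.5845260130
Shift from A(h/2): −0.0003608015.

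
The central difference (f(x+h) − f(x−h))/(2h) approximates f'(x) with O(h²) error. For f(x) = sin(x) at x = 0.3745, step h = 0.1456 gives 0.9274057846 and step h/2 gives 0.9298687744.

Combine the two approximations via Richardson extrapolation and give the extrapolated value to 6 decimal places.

r = 2: numerator weight 4, denominator 3.
2^2 × A(h/2) = 3.7194750976; minus A(h) gives 2.7920693130.
(4 × 0.9298687744 − 0.9274057846)/(4 − 1) = 0.9306897710
Shift from A(h/2): +0.0008209966.

0.930690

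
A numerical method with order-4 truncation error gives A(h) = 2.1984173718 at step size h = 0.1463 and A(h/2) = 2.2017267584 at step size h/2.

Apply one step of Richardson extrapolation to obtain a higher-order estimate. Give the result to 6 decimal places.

2.201947

Error is O(h^4); halving h shrinks it by 2^4 = 16.
Top: 16(2.2017267584) − (2.1984173718) = 33.0292107626
Denominator 16 − 1 = 15.
33.0292107626 ÷ 15 = 2.2019473842
Shift from A(h/2): +0.0002206258.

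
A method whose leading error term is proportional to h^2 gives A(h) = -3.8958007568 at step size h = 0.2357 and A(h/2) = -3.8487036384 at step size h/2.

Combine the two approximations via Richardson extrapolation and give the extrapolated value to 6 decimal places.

-3.833005

Error is O(h^2); halving h shrinks it by 2^2 = 4.
Difference of the inputs: -3.8487036384 − (-3.8958007568) = 0.0470971184
Correction (A(h/2) − A(h))/(4 − 1) = 0.0470971184/3 = 0.0156990395
R = A(h/2) + (A(h/2) − A(h))/3 = -3.8487036384 + 0.0156990395 = -3.8330045989
Shift from A(h/2): +0.0156990395.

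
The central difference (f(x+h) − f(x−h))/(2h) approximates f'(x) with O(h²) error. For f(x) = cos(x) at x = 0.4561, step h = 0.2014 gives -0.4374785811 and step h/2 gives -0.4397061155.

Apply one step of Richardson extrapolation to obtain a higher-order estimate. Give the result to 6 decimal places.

With r = 2 the leading error scales as h^2, so the weight is 2^2 = 4.
A(h/2) − A(h) = -0.4397061155 − (-0.4374785811) = -0.0022275344
Divide by 2^2 − 1 = 3: (-0.0022275344)/3 = -0.0007425115
R = A(h/2) + (A(h/2) − A(h))/3 = -0.4397061155 − 0.0007425115 = -0.4404486270

-0.440449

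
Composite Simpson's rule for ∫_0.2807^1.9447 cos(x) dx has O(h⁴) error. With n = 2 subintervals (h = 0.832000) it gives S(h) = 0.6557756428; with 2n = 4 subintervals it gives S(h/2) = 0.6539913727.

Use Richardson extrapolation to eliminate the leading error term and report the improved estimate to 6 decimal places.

0.653872

r = 4: numerator weight 16, denominator 15.
Top: 16(0.6539913727) − (0.6557756428) = 9.8080863204
Denominator 16 − 1 = 15.
Extrapolated: 9.8080863204 / 15 = 0.6538724214
Correction |R − A(h/2)| = 1.190e-04; gap |A(h/2) − A(h)| = 1.784e-03.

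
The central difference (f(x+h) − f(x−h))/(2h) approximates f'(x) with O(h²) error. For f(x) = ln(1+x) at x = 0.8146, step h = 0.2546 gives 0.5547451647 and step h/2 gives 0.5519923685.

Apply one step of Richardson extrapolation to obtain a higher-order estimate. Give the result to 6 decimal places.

With r = 2 the leading error scales as h^2, so the weight is 2^2 = 4.
4 × 0.5519923685 = 2.2079694740; subtract 0.5547451647 → 1.6532243093
1.6532243093 ÷ 3 = 0.5510747698
Gap between inputs: 2.753e-03; correction applied: −0.0009175987.

0.551075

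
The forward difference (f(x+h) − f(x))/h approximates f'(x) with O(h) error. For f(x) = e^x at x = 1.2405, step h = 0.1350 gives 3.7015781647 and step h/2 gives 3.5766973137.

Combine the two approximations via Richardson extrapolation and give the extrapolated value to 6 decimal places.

3.451816

With r = 1 the leading error scales as h^1, so the weight is 2^1 = 2.
Numerator 2*A(h/2) − A(h) = 2*3.5766973137 − 3.7015781647 = 3.4518164627
Denominator 2 − 1 = 1.
3.4518164627 ÷ 1 = 3.4518164627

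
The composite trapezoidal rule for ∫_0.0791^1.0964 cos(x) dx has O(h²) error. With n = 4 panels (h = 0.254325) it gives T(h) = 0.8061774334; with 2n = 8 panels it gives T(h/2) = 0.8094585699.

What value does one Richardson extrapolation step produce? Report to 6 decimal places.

r = 2: numerator weight 4, denominator 3.
4*0.8094585699 = 3.2378342796; 3.2378342796 − 0.8061774334 = 2.4316568462
Denominator 4 − 1 = 3.
Extrapolated: 2.4316568462 / 3 = 0.8105522821
Correction |R − A(h/2)| = 1.094e-03; gap |A(h/2) − A(h)| = 3.281e-03.

0.810552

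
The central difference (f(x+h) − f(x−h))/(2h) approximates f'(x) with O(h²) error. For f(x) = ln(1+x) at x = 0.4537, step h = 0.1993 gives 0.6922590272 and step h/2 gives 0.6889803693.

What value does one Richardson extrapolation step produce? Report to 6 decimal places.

0.687887

With r = 2 the leading error scales as h^2, so the weight is 2^2 = 4.
Top: 4(0.6889803693) − (0.6922590272) = 2.0636624500
Extrapolated: 2.0636624500 / 3 = 0.6878874833
Shift from A(h/2): −0.0010928860.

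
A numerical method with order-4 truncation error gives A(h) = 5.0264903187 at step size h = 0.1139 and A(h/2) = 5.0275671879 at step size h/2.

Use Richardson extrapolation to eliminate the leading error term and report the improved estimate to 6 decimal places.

Order 4 gives 2^r = 16 and 2^r − 1 = 15.
16*5.0275671879 = 80.4410750064; 80.4410750064 − 5.0264903187 = 75.4145846877
(16*5.0275671879 − 5.0264903187)/(16 − 1) = 5.0276389792

5.027639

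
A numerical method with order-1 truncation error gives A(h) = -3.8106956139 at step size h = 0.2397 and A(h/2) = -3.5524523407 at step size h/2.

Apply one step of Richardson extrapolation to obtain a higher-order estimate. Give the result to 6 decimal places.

Leading term ∝ h^1; use weight 2 = 2^1.
Numerator 2×A(h/2) − A(h) = 2×(-3.5524523407) − (-3.8106956139) = -3.2942090675
R = (-3.2942090675)/1 = -3.2942090675
Correction |R − A(h/2)| = 2.582e-01; gap |A(h/2) − A(h)| = 2.582e-01.

-3.294209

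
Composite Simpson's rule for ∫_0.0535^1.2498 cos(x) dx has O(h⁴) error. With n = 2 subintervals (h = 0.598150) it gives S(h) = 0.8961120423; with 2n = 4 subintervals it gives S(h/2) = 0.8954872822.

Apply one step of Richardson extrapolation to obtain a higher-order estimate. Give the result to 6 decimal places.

0.895446

r = 4, so 2^r = 16.
16 × 0.8954872822 − 0.8961120423 = 13.4316844729
Denominator 16 − 1 = 15.
13.4316844729 ÷ 15 = 0.8954456315
Correction |R − A(h/2)| = 4.165e-05; gap |A(h/2) − A(h)| = 6.248e-04.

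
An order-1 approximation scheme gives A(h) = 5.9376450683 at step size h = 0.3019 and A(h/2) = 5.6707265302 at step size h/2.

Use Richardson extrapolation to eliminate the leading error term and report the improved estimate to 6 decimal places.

Error is O(h^1); halving h shrinks it by 2^1 = 2.
Weighted: 11.3414530604 − 5.9376450683 = 5.4038079921
R = 5.4038079921/1 = 5.4038079921

5.403808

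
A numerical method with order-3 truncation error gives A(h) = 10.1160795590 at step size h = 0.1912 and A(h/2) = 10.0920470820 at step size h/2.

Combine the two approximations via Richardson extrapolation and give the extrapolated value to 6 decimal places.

Method order is 3; weight 2^3 = 8.
A(h/2) − A(h) = 10.0920470820 − 10.1160795590 = -0.0240324770
Divide by 2^3 − 1 = 7: (-0.0240324770)/7 = -0.0034332110
R = A(h/2) + (A(h/2) − A(h))/7 = 10.0920470820 − 0.0034332110 = 10.0886138710
Gap between inputs: 2.403e-02; correction applied: −0.0034332110.

10.088614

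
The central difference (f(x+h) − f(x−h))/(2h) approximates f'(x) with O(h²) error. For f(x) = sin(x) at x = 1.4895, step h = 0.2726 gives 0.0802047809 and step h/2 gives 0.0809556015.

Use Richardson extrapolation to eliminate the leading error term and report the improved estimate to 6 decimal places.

0.081206

The method has order 2: 2^2 = 4.
Weighted: 0.3238224060 − 0.0802047809 = 0.2436176251
0.2436176251 ÷ 3 = 0.0812058750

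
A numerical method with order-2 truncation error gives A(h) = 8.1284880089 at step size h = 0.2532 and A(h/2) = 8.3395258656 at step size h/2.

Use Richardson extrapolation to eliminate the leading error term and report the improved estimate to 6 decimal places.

Order 2 gives 2^r = 4 and 2^r − 1 = 3.
Weighted: 33.3581034624 − 8.1284880089 = 25.2296154535
Divide by 2^2 − 1 = 3.
R = 25.2296154535/3 = 8.4098718178
Correction |R − A(h/2)| = 7.035e-02; gap |A(h/2) − A(h)| = 2.110e-01.

8.409872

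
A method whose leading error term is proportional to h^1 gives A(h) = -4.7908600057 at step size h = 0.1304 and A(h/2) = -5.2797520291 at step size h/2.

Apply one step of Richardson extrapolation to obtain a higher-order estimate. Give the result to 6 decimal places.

The method has order 1: 2^1 = 2.
2*(-5.2797520291) − (-4.7908600057) = -5.7686440525
(2*(-5.2797520291) − (-4.7908600057))/(2 − 1) = -5.7686440525
Shift from A(h/2): −0.4888920234.

-5.768644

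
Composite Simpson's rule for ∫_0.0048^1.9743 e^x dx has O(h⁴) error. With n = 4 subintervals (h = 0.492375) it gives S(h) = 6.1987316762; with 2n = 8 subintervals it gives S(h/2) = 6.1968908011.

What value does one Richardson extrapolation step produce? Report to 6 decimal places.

6.196768

Leading term ∝ h^4; use weight 16 = 2^4.
Weighted: 99.1502528176 − 6.1987316762 = 92.9515211414
Divide by 2^4 − 1 = 15.
Extrapolated: 92.9515211414 / 15 = 6.1967680761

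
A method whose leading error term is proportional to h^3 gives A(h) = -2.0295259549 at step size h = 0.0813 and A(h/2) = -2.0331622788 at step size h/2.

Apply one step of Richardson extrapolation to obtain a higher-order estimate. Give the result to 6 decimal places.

Method order is 3; weight 2^3 = 8.
8*(-2.0331622788) = -16.2652982304; subtract (-2.0295259549) → -14.2357722755
Divide by 2^3 − 1 = 7.
(-14.2357722755) ÷ 7 = -2.0336817536
Correction |R − A(h/2)| = 5.195e-04; gap |A(h/2) − A(h)| = 3.636e-03.

-2.033682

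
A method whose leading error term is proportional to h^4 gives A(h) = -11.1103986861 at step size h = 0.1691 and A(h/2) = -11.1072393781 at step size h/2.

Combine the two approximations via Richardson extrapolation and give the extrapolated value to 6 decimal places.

Method order is 4; weight 2^4 = 16.
A(h/2) − A(h) = -11.1072393781 − (-11.1103986861) = 0.0031593080
Correction (A(h/2) − A(h))/(16 − 1) = 0.0031593080/15 = 0.0002106205
R = A(h/2) + (A(h/2) − A(h))/15 = -11.1072393781 + 0.0002106205 = -11.1070287576
Gap between inputs: 3.159e-03; correction applied: +0.0002106205.

-11.107029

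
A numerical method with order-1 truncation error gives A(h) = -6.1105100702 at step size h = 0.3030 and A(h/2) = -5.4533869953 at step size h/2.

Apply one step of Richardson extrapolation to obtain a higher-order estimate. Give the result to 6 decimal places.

r = 1, so 2^r = 2.
Weighted: (-10.9067739906) − (-6.1105100702) = -4.7962639204
(-4.7962639204) ÷ 1 = -4.7962639204

-4.796264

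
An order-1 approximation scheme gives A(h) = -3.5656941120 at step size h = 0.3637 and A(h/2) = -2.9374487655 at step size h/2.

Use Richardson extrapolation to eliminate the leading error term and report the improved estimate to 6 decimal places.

-2.309203

Leading term ∝ h^1; use weight 2 = 2^1.
Top: 2(-2.9374487655) − (-3.5656941120) = -2.3092034190
Extrapolated: (-2.3092034190) / 1 = -2.3092034190
Shift from A(h/2): +0.6282453465.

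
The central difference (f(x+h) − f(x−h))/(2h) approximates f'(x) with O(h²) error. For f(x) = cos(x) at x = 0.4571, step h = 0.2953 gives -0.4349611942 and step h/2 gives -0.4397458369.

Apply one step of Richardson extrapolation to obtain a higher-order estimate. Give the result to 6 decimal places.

The method has order 2: 2^2 = 4.
Difference of the inputs: -0.4397458369 − (-0.4349611942) = -0.0047846427
Correction (A(h/2) − A(h))/(4 − 1) = (-0.0047846427)/3 = -0.0015948809
R = -0.4397458369 − 0.0015948809 = -0.4413407178

-0.441341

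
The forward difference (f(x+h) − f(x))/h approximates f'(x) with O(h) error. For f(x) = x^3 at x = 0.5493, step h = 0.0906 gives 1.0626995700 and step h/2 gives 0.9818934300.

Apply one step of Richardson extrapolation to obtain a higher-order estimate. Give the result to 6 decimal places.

With r = 1 the leading error scales as h^1, so the weight is 2^1 = 2.
Difference of the inputs: 0.9818934300 − 1.0626995700 = -0.0808061400
Correction (A(h/2) − A(h))/(2 − 1) = (-0.0808061400)/1 = -0.0808061400
R = A(h/2) + (A(h/2) − A(h))/1 = 0.9818934300 − 0.0808061400 = 0.9010872900
Correction |R − A(h/2)| = 8.081e-02; gap |A(h/2) − A(h)| = 8.081e-02.

0.901087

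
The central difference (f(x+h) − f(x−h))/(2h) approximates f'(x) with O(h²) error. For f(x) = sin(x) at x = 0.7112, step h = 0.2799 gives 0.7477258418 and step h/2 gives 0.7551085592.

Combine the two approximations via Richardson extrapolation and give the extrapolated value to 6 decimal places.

0.757569

Method order is 2; weight 2^2 = 4.
Difference of the inputs: 0.7551085592 − 0.7477258418 = 0.0073827174
Correction (A(h/2) − A(h))/(4 − 1) = 0.0073827174/3 = 0.0024609058
R = A(h/2) + (A(h/2) − A(h))/3 = 0.7551085592 + 0.0024609058 = 0.7575694650
Correction |R − A(h/2)| = 2.461e-03; gap |A(h/2) − A(h)| = 7.383e-03.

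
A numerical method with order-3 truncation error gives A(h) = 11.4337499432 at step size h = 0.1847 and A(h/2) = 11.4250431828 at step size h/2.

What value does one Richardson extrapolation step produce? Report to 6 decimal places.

r = 3: numerator weight 8, denominator 7.
8×11.4250431828 = 91.4003454624; subtract 11.4337499432 → 79.9665955192
(8×11.4250431828 − 11.4337499432)/(8 − 1) = 11.4237993599

11.423799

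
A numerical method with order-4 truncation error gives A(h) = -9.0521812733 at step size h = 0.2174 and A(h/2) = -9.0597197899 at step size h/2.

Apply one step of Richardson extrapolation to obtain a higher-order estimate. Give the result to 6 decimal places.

-9.060222

The method has order 4: 2^4 = 16.
A(h/2) − A(h) = -9.0597197899 − (-9.0521812733) = -0.0075385166
Correction (A(h/2) − A(h))/(16 − 1) = (-0.0075385166)/15 = -0.0005025678
R = -9.0597197899 − 0.0005025678 = -9.0602223577
Correction |R − A(h/2)| = 5.026e-04; gap |A(h/2) − A(h)| = 7.539e-03.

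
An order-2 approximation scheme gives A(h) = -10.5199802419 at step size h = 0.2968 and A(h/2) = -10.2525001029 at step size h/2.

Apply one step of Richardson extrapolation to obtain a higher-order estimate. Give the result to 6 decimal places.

-10.163340

Order 2 gives 2^r = 4 and 2^r − 1 = 3.
Weighted: (-41.0100004116) − (-10.5199802419) = -30.4900201697
R = (-30.4900201697)/3 = -10.1633400566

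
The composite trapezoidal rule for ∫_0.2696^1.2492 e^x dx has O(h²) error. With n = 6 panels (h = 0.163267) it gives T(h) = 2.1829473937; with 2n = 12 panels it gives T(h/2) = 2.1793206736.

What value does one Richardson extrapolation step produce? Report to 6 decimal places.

The method has order 2: 2^2 = 4.
Top: 4(2.1793206736) − (2.1829473937) = 6.5343353007
Divide by 2^2 − 1 = 3.
(4*2.1793206736 − 2.1829473937)/(4 − 1) = 2.1781117669

2.178112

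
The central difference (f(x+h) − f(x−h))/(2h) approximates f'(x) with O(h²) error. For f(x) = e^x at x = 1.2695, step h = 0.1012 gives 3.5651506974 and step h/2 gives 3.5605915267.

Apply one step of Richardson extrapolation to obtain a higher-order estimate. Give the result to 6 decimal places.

3.559072

r = 2, so 2^r = 4.
Top: 4(3.5605915267) − (3.5651506974) = 10.6772154094
10.6772154094 ÷ 3 = 3.5590718031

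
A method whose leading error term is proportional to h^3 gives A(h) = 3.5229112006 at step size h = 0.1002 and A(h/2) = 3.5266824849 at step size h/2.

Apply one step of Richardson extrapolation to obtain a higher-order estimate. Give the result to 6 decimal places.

The method has order 3: 2^3 = 8.
8×3.5266824849 = 28.2134598792; 28.2134598792 − 3.5229112006 = 24.6905486786
Extrapolated: 24.6905486786 / 7 = 3.5272212398

3.527221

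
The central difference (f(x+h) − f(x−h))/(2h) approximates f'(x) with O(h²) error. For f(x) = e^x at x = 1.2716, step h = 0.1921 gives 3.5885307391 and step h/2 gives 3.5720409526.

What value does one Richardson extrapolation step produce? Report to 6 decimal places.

r = 2, so 2^r = 4.
Numerator 4 × A(h/2) − A(h) = 4 × 3.5720409526 − 3.5885307391 = 10.6996330713
Divide by 2^2 − 1 = 3.
R = 10.6996330713/3 = 3.5665443571

3.566544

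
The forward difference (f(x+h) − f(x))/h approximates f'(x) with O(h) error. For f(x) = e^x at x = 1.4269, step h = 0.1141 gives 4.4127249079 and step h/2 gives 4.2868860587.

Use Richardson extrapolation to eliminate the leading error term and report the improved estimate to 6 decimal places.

4.161047

With r = 1 the leading error scales as h^1, so the weight is 2^1 = 2.
Difference of the inputs: 4.2868860587 − 4.4127249079 = -0.1258388492
Divide by 2^1 − 1 = 1: (-0.1258388492)/1 = -0.1258388492
R = A(h/2) + (A(h/2) − A(h))/1 = 4.2868860587 − 0.1258388492 = 4.1610472095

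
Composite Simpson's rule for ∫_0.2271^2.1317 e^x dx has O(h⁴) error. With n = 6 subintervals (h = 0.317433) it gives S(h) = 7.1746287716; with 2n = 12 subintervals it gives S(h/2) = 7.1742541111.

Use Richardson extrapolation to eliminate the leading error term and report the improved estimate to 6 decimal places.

Method order is 4; weight 2^4 = 16.
Weighted: 114.7880657776 − 7.1746287716 = 107.6134370060
(16*7.1742541111 − 7.1746287716)/(16 − 1) = 7.1742291337
Gap between inputs: 3.747e-04; correction applied: −0.0000249774.

7.174229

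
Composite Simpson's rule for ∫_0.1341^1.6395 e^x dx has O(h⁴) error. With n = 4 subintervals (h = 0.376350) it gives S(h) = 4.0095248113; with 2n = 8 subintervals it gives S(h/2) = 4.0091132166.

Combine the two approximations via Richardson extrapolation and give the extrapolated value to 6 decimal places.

r = 4: numerator weight 16, denominator 15.
2^4*A(h/2) = 64.1458114656; minus A(h) gives 60.1362866543.
Denominator 16 − 1 = 15.
So the Richardson estimate is 4.0090857770.
Correction |R − A(h/2)| = 2.744e-05; gap |A(h/2) − A(h)| = 4.116e-04.

4.009086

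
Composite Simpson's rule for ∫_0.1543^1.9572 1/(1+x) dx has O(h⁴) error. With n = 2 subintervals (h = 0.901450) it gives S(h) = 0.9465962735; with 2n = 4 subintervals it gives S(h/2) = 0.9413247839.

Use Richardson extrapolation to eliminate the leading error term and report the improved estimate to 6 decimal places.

The method has order 4: 2^4 = 16.
16 × 0.9413247839 = 15.0611965424; 15.0611965424 − 0.9465962735 = 14.1146002689
Divide by 2^4 − 1 = 15.
Extrapolated: 14.1146002689 / 15 = 0.9409733513
Correction |R − A(h/2)| = 3.514e-04; gap |A(h/2) − A(h)| = 5.271e-03.

0.940973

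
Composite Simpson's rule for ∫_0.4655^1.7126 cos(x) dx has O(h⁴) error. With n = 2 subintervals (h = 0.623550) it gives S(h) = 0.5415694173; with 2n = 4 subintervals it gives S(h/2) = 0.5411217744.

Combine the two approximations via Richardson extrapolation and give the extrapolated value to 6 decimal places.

0.541092

Leading term ∝ h^4; use weight 16 = 2^4.
Top: 16(0.5411217744) − (0.5415694173) = 8.1163789731
Denominator 16 − 1 = 15.
8.1163789731 ÷ 15 = 0.5410919315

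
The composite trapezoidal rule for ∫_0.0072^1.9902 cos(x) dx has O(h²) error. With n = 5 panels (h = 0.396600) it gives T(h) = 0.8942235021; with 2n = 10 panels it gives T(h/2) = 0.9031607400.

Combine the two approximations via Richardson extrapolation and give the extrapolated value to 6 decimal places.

Error is O(h^2); halving h shrinks it by 2^2 = 4.
Numerator 4·A(h/2) − A(h) = 4·0.9031607400 − 0.8942235021 = 2.7184194579
Divide by 2^2 − 1 = 3.
2.7184194579 ÷ 3 = 0.9061398193
Correction |R − A(h/2)| = 2.979e-03; gap |A(h/2) − A(h)| = 8.937e-03.

0.906140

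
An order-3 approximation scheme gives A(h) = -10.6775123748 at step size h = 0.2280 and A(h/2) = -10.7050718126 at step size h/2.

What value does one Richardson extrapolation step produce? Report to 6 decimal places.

-10.709009

r = 3, so 2^r = 8.
8*(-10.7050718126) = -85.6405745008; subtract (-10.6775123748) → -74.9630621260
Extrapolated: (-74.9630621260) / 7 = -10.7090088751
Correction |R − A(h/2)| = 3.937e-03; gap |A(h/2) − A(h)| = 2.756e-02.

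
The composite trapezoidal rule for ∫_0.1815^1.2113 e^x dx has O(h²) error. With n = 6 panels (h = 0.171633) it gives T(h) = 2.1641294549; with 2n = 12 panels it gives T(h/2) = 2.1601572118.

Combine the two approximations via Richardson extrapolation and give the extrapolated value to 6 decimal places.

r = 2: numerator weight 4, denominator 3.
Weighted: 8.6406288472 − 2.1641294549 = 6.4764993923
Denominator 4 − 1 = 3.
6.4764993923 ÷ 3 = 2.1588331308
Gap between inputs: 3.972e-03; correction applied: −0.0013240810.

2.158833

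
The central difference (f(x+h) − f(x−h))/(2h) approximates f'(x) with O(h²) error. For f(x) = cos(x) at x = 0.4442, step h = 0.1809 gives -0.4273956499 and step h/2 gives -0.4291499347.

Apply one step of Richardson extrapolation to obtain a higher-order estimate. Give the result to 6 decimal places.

-0.429735

Method order is 2; weight 2^2 = 4.
Top: 4(-0.4291499347) − (-0.4273956499) = -1.2892040889
(-1.2892040889) ÷ 3 = -0.4297346963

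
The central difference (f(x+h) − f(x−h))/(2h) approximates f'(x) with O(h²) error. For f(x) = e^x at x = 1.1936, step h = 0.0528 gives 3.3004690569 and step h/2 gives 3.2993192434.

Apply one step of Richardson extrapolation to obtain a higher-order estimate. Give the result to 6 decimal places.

3.298936

With r = 2 the leading error scales as h^2, so the weight is 2^2 = 4.
2^2×A(h/2) = 13.1972769736; minus A(h) gives 9.8968079167.
Divide by 2^2 − 1 = 3.
(4×3.2993192434 − 3.3004690569)/(4 − 1) = 3.2989359722
Gap between inputs: 1.150e-03; correction applied: −0.0003832712.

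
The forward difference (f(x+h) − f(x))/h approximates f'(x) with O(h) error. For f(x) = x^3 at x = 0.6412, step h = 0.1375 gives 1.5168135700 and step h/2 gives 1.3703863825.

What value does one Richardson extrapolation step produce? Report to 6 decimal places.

1.223959

r = 1: numerator weight 2, denominator 1.
Top: 2(1.3703863825) − (1.5168135700) = 1.2239591950
(2 × 1.3703863825 − 1.5168135700)/(2 − 1) = 1.2239591950
Gap between inputs: 1.464e-01; correction applied: −0.1464271875.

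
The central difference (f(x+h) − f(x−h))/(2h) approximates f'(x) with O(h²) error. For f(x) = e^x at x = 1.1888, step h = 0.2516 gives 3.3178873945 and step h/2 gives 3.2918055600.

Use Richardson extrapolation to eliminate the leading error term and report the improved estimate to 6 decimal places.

3.283112

r = 2, so 2^r = 4.
4 × 3.2918055600 = 13.1672222400; subtract 3.3178873945 → 9.8493348455
(4 × 3.2918055600 − 3.3178873945)/(4 − 1) = 3.2831116152
Shift from A(h/2): −0.0086939448.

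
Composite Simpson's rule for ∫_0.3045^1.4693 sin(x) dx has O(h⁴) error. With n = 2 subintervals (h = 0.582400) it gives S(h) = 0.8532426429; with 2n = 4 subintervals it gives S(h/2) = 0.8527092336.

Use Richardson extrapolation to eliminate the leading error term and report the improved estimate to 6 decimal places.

r = 4: numerator weight 16, denominator 15.
Numerator 16 × A(h/2) − A(h) = 16 × 0.8527092336 − 0.8532426429 = 12.7901050947
R = 12.7901050947/15 = 0.8526736730

0.852674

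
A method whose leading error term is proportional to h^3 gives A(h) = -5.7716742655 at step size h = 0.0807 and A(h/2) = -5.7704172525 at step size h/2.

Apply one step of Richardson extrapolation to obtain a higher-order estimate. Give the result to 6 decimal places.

With r = 3 the leading error scales as h^3, so the weight is 2^3 = 8.
Difference of the inputs: -5.7704172525 − (-5.7716742655) = 0.0012570130
Correction (A(h/2) − A(h))/(8 − 1) = 0.0012570130/7 = 0.0001795733
R = A(h/2) + (A(h/2) − A(h))/7 = -5.7704172525 + 0.0001795733 = -5.7702376792

-5.770238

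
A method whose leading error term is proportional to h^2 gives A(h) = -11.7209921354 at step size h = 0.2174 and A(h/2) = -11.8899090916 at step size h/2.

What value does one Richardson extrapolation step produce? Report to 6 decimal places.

Method order is 2; weight 2^2 = 4.
4*(-11.8899090916) = -47.5596363664; subtract (-11.7209921354) → -35.8386442310
(-35.8386442310) ÷ 3 = -11.9462147437

-11.946215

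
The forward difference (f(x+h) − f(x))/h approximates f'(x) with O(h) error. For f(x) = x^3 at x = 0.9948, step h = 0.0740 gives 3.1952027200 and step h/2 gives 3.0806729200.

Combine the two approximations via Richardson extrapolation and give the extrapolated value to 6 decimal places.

2.966143

Error is O(h^1); halving h shrinks it by 2^1 = 2.
Weighted: 6.1613458400 − 3.1952027200 = 2.9661431200
Denominator 2 − 1 = 1.
Result: 2.9661431200
Gap between inputs: 1.145e-01; correction applied: −0.1145298000.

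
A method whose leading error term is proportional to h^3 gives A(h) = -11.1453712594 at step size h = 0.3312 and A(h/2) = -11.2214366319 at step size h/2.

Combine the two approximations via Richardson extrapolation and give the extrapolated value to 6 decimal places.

-11.232303

Error is O(h^3); halving h shrinks it by 2^3 = 8.
Difference of the inputs: -11.2214366319 − (-11.1453712594) = -0.0760653725
Correction (A(h/2) − A(h))/(8 − 1) = (-0.0760653725)/7 = -0.0108664818
R = A(h/2) + (A(h/2) − A(h))/7 = -11.2214366319 − 0.0108664818 = -11.2323031137
Gap between inputs: 7.607e-02; correction applied: −0.0108664818.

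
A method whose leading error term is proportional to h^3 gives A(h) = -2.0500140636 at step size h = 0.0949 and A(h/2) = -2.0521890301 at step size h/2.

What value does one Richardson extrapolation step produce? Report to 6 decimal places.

-2.052500

Error is O(h^3); halving h shrinks it by 2^3 = 8.
A(h/2) − A(h) = -2.0521890301 − (-2.0500140636) = -0.0021749665
Divide by 2^3 − 1 = 7: (-0.0021749665)/7 = -0.0003107095
R = A(h/2) + (A(h/2) − A(h))/7 = -2.0521890301 − 0.0003107095 = -2.0524997396
Correction |R − A(h/2)| = 3.107e-04; gap |A(h/2) − A(h)| = 2.175e-03.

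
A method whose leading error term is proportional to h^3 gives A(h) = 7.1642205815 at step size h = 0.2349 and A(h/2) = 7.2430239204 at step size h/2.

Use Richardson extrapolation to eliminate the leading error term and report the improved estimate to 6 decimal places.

7.254282

Error is O(h^3); halving h shrinks it by 2^3 = 8.
8 × 7.2430239204 = 57.9441913632; 57.9441913632 − 7.1642205815 = 50.7799707817
Divide by 2^3 − 1 = 7.
50.7799707817 ÷ 7 = 7.2542815402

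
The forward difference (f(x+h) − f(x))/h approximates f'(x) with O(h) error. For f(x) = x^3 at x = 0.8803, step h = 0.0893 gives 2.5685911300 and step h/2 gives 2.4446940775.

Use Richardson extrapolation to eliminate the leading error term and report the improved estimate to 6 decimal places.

2.320797

Order 1 gives 2^r = 2 and 2^r − 1 = 1.
2*2.4446940775 = 4.8893881550; 4.8893881550 − 2.5685911300 = 2.3207970250
Divide by 2^1 − 1 = 1.
Extrapolated: 2.3207970250 / 1 = 2.3207970250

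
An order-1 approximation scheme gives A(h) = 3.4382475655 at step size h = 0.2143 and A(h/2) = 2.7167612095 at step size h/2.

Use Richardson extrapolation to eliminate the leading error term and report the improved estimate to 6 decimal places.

1.995275

With r = 1 the leading error scales as h^1, so the weight is 2^1 = 2.
2 × 2.7167612095 = 5.4335224190; 5.4335224190 − 3.4382475655 = 1.9952748535
1.9952748535 ÷ 1 = 1.9952748535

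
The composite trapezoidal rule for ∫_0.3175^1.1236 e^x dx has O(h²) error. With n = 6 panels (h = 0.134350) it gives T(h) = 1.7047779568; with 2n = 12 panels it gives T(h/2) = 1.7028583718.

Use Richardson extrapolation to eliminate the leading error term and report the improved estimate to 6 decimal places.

Error is O(h^2); halving h shrinks it by 2^2 = 4.
4·1.7028583718 = 6.8114334872; subtract 1.7047779568 → 5.1066555304
R = 5.1066555304/3 = 1.7022185101

1.702219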